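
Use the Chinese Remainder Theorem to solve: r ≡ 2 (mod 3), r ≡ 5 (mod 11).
M = 3 × 11 = 33. M₁ = 11, y₁ ≡ 2 (mod 3). M₂ = 3, y₂ ≡ 4 (mod 11). r = 2×11×2 + 5×3×4 ≡ 5 (mod 33)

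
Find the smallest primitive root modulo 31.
3

A primitive root g modulo p has order p-1 = 30
Prime divisors of 30: [2, 3, 5]
g is a primitive root iff g^(30/q) ≢ 1 (mod 31) for each prime divisor q
Testing small values:
  g = 2: 2^15 ≡ 1, 2^10 ≡ 1, 2^6 ≡ 2 (mod 31) → 2^15 ≡ 1, not primitive root
  g = 3: 3^15 ≡ 30, 3^10 ≡ 25, 3^6 ≡ 16 (mod 31) → none is 1, primitive root!
The smallest primitive root is 3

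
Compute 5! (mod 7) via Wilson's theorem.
(6)! = (5)! × (6) ≡ -1 (mod 7). So (5)! ≡ -1 × (6)^(-1) ≡ (-1)×(-1) = 1 (mod 7)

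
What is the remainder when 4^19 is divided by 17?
Using Fermat: 4^{16} ≡ 1 (mod 17). 19 ≡ 3 (mod 16). So 4^{19} ≡ 4^{3} ≡ 13 (mod 17)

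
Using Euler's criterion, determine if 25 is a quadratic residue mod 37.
By Euler's criterion: 25^{18} ≡ 1 (mod 37). Since this equals 1, 25 is a QR.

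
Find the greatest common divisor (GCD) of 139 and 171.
1

Using the Euclidean algorithm:
139 = 0 × 171 + 139
171 = 1 × 139 + 32
139 = 4 × 32 + 11
32 = 2 × 11 + 10
11 = 1 × 10 + 1
10 = 10 × 1 + 0

GCD(139, 171) = 1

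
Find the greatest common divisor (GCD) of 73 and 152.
1

Using the Euclidean algorithm:
73 = 0 × 152 + 73
152 = 2 × 73 + 6
73 = 12 × 6 + 1
6 = 6 × 1 + 0

GCD(73, 152) = 1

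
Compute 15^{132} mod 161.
1

Using successive squaring:
Binary expansion of 132: 10000100
Powers of 15 mod 161 (each is the square of the previous):
  15^1 ≡ 15 (mod 161)
  15^2 ≡ 15² = 225 ≡ 64 (mod 161)
  15^4 ≡ 64² = 4096 ≡ 71 (mod 161)
  15^8 ≡ 71² = 5041 ≡ 50 (mod 161)
  15^16 ≡ 50² = 2500 ≡ 85 (mod 161)
  15^32 ≡ 85² = 7225 ≡ 141 (mod 161)
  15^64 ≡ 141² = 19881 ≡ 78 (mod 161)
  15^128 ≡ 78² = 6084 ≡ 127 (mod 161)
132 = 128 + 4, so 15^132 = 15^128 × 15^4 ≡ 127 × 71 (mod 161)
Multiplying step by step:
  127 × 71 = 9017 ≡ 1 (mod 161)
Result: 15^132 ≡ 1 (mod 161)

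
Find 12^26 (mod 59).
Using repeated squaring. 26 = 16 + 8 + 2 (binary 11010). Repeated squaring mod 59: 12^1 ≡ 12; 12^2 ≡ 12² = 144 ≡ 26; 12^4 ≡ 26² = 676 ≡ 27; 12^8 ≡ 27² = 729 ≡ 21; 12^16 ≡ 21² = 441 ≡ 28. Multiply: 12^26 = 12^16 × 12^8 × 12^2 ≡ 28 × 21 × 26 (mod 59): 28 × 21 = 588 ≡ 57; 57 × 26 = 1482 ≡ 7. So 12^26 ≡ 7 (mod 59).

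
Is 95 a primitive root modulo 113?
No

To verify, check if 95^(112/q) ≢ 1 (mod 113) for each prime divisor q of 112
Divisors of 112 = 112: [1, 2, 4, 7, 8, 14, 16, 28, 56, 112]
  95^(112/2) = 95^56 ≡ 1 (mod 113)
  95^(112/7) = 95^16 ≡ 1 (mod 113)
Conclusion: 95 is not a primitive root modulo 113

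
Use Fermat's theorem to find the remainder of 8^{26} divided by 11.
3

By Fermat's Little Theorem, a^(p-1) ≡ 1 (mod p) for prime p and gcd(a, p) = 1
Here p = 11, so 8^10 ≡ 1 (mod 11)
We can reduce the exponent: 26 mod 10 = 6
So 8^26 ≡ 8^6 (mod 11)
Computing: 8^6 mod 11 = 3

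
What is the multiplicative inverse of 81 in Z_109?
81^(-1) ≡ 35 (mod 109). Verification: 81 × 35 = 2835 ≡ 1 (mod 109)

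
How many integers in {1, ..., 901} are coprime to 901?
832

Prime factorization: 901 = 17 × 53
Using the formula φ(n) = n × Π(1 - 1/p) for each prime factor p:
φ(901) = 901 × (1 - 1/17) × (1 - 1/53)
φ(901) = 832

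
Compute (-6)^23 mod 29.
Using repeated squaring. (-6) ≡ 23 (mod 29). 23 = 16 + 4 + 2 + 1 (binary 10111). Repeated squaring mod 29: 23^1 ≡ 23; 23^2 ≡ 23² = 529 ≡ 7; 23^4 ≡ 7² = 49 ≡ 20; 23^8 ≡ 20² = 400 ≡ 23; 23^16 ≡ 23² = 529 ≡ 7. Multiply: (-6)^23 ≡ 23^16 × 23^4 × 23^2 × 23^1 ≡ 7 × 20 × 7 × 23 (mod 29): 7 × 20 = 140 ≡ 24; 24 × 7 = 168 ≡ 23; 23 × 23 = 529 ≡ 7. So (-6)^23 ≡ 7 (mod 29).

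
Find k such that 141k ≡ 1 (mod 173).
141^(-1) ≡ 27 (mod 173). Verification: 141 × 27 = 3807 ≡ 1 (mod 173)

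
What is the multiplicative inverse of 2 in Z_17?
2^(-1) ≡ 9 (mod 17). Verification: 2 × 9 = 18 ≡ 1 (mod 17)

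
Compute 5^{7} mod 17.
10

Using successive squaring:
Binary expansion of 7: 111
Powers of 5 mod 17 (each is the square of the previous):
  5^1 ≡ 5 (mod 17)
  5^2 ≡ 5² = 25 ≡ 8 (mod 17)
  5^4 ≡ 8² = 64 ≡ 13 (mod 17)
7 = 4 + 2 + 1, so 5^7 = 5^4 × 5^2 × 5^1 ≡ 13 × 8 × 5 (mod 17)
Multiplying step by step:
  13 × 8 = 104 ≡ 2 (mod 17)
  2 × 5 = 10 ≡ 10 (mod 17)
Result: 5^7 ≡ 10 (mod 17)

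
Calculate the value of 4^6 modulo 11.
6 = 4 + 2 (binary 110). Repeated squaring mod 11: 4^1 ≡ 4; 4^2 ≡ 4² = 16 ≡ 5; 4^4 ≡ 5² = 25 ≡ 3. Multiply: 4^6 = 4^4 × 4^2 ≡ 3 × 5 (mod 11): 3 × 5 = 15 ≡ 4. So 4^6 ≡ 4 (mod 11).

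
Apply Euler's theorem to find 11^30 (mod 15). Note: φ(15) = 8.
By Euler: 11^{8} ≡ 1 (mod 15) since gcd(11, 15) = 1. 30 = 3×8 + 6. So 11^{30} ≡ 11^{6} ≡ 1 (mod 15)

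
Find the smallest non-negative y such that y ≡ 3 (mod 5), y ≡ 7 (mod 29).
123

Using the Chinese Remainder Theorem:
M = product of moduli = 145
For equation 1: M_1 = 29, 29 ≡ 4 (mod 5), inverse of 29 mod 5 is 4 (check: 4 × 4 = 16 ≡ 1 (mod 5))
For equation 2: M_2 = 5, 5 ≡ 5 (mod 29), inverse of 5 mod 29 is 6 (check: 5 × 6 = 30 ≡ 1 (mod 29))
Combine: y ≡ Σ r_i×M_i×(M_i⁻¹ mod m_i) = 3×29×4 + 7×5×6 = 348 + 210 = 558
558 mod 145 = 123
y ≡ 123 (mod 145)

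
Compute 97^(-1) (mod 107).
97^(-1) ≡ 32 (mod 107). Verification: 97 × 32 = 3104 ≡ 1 (mod 107)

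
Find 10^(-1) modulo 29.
3

Using Extended Euclidean Algorithm:
gcd(10, 29) = 1
Bezout coefficients: 10 × 3 + 29 × -1 = 1
So 10 × 3 ≡ 1 (mod 29)
The inverse is 3 mod 29 = 3
Verification: 10 × 3 = 30 = 1 × 29 + 1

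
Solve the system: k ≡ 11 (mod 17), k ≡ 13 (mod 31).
M = 17 × 31 = 527. M₁ = 31, y₁ ≡ 11 (mod 17). M₂ = 17, y₂ ≡ 11 (mod 31). k = 11×31×11 + 13×17×11 ≡ 385 (mod 527)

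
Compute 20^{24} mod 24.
16

Using successive squaring:
Binary expansion of 24: 11000
Powers of 20 mod 24 (each is the square of the previous):
  20^1 ≡ 20 (mod 24)
  20^2 ≡ 20² = 400 ≡ 16 (mod 24)
  20^4 ≡ 16² = 256 ≡ 16 (mod 24)
  20^8 ≡ 16² = 256 ≡ 16 (mod 24)
  20^16 ≡ 16² = 256 ≡ 16 (mod 24)
24 = 16 + 8, so 20^24 = 20^16 × 20^8 ≡ 16 × 16 (mod 24)
Multiplying step by step:
  16 × 16 = 256 ≡ 16 (mod 24)
Result: 20^24 ≡ 16 (mod 24)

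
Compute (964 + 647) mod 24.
3

(964 + 647) = 1611
1611 mod 24 = 3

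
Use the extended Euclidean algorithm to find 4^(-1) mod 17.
Extended GCD: 4(-4) + 17(1) = 1. So 4^(-1) ≡ 13 ≡ 13 (mod 17). Verify: 4 × 13 = 52 ≡ 1 (mod 17)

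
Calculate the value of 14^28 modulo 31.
Using repeated squaring. 28 = 16 + 8 + 4 (binary 11100). Repeated squaring mod 31: 14^1 ≡ 14; 14^2 ≡ 14² = 196 ≡ 10; 14^4 ≡ 10² = 100 ≡ 7; 14^8 ≡ 7² = 49 ≡ 18; 14^16 ≡ 18² = 324 ≡ 14. Multiply: 14^28 = 14^16 × 14^8 × 14^4 ≡ 14 × 18 × 7 (mod 31): 14 × 18 = 252 ≡ 4; 4 × 7 = 28 ≡ 28. So 14^28 ≡ 28 (mod 31).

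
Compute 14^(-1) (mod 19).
15

Using Extended Euclidean Algorithm:
gcd(14, 19) = 1
Bezout coefficients: 14 × -4 + 19 × 3 = 1
So 14 × -4 ≡ 1 (mod 19)
The inverse is -4 mod 19 = 15
Verification: 14 × 15 = 210 = 11 × 19 + 1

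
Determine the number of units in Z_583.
520

Prime factorization: 583 = 11 × 53
Using the formula φ(n) = n × Π(1 - 1/p) for each prime factor p:
φ(583) = 583 × (1 - 1/11) × (1 - 1/53)
φ(583) = 520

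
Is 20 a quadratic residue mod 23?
By Euler's criterion: 20^{11} ≡ 22 (mod 23). Since this equals -1 (≡ 22), 20 is not a QR.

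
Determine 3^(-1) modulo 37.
3^(-1) ≡ 25 (mod 37). Verification: 3 × 25 = 75 ≡ 1 (mod 37)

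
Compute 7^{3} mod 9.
1

Using successive squaring:
Binary expansion of 3: 11
Powers of 7 mod 9 (each is the square of the previous):
  7^1 ≡ 7 (mod 9)
  7^2 ≡ 7² = 49 ≡ 4 (mod 9)
3 = 2 + 1, so 7^3 = 7^2 × 7^1 ≡ 4 × 7 (mod 9)
Multiplying step by step:
  4 × 7 = 28 ≡ 1 (mod 9)
Result: 7^3 ≡ 1 (mod 9)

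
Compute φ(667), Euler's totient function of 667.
616

Prime factorization: 667 = 23 × 29
Using the formula φ(n) = n × Π(1 - 1/p) for each prime factor p:
φ(667) = 667 × (1 - 1/23) × (1 - 1/29)
φ(667) = 616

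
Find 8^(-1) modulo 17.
15

Using Extended Euclidean Algorithm:
gcd(8, 17) = 1
Bezout coefficients: 8 × -2 + 17 × 1 = 1
So 8 × -2 ≡ 1 (mod 17)
The inverse is -2 mod 17 = 15
Verification: 8 × 15 = 120 = 7 × 17 + 1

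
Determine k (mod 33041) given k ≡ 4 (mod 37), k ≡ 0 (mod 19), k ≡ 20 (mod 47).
13509

Using the Chinese Remainder Theorem:
M = product of moduli = 33041
For equation 1: M_1 = 893, 893 ≡ 5 (mod 37), inverse of 893 mod 37 is 15 (check: 5 × 15 = 75 ≡ 1 (mod 37))
For equation 2: M_2 = 1739, 1739 ≡ 10 (mod 19), inverse of 1739 mod 19 is 2 (check: 10 × 2 = 20 ≡ 1 (mod 19))
For equation 3: M_3 = 703, 703 ≡ 45 (mod 47), inverse of 703 mod 47 is 23 (check: 45 × 23 = 1035 ≡ 1 (mod 47))
Combine: k ≡ Σ r_i×M_i×(M_i⁻¹ mod m_i) = 4×893×15 + 0×1739×2 + 20×703×23 = 53580 + 0 + 323380 = 376960
376960 mod 33041 = 13509
k ≡ 13509 (mod 33041)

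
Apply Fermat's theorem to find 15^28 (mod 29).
By Fermat's Little Theorem, 15^{28} ≡ 1 (mod 29) since 29 is prime and gcd(15, 29) = 1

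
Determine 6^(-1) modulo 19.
6^(-1) ≡ 16 (mod 19). Verification: 6 × 16 = 96 ≡ 1 (mod 19)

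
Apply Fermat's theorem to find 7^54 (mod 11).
By Fermat: 7^{10} ≡ 1 (mod 11). 54 = 5×10 + 4. So 7^{54} ≡ 7^{4} ≡ 3 (mod 11)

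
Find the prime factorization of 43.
43

Divide by primes starting from smallest:
43 ÷ 43 = 1

43 = 43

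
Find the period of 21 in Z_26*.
Powers of 21 mod 26: 21^1≡21, 21^2≡25, 21^3≡5, 21^4≡1. Order = 4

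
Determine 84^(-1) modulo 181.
84^(-1) ≡ 153 (mod 181). Verification: 84 × 153 = 12852 ≡ 1 (mod 181)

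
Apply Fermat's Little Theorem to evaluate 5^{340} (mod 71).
1

By Fermat's Little Theorem, a^(p-1) ≡ 1 (mod p) for prime p and gcd(a, p) = 1
Here p = 71, so 5^70 ≡ 1 (mod 71)
We can reduce the exponent: 340 mod 70 = 60
So 5^340 ≡ 5^60 (mod 71)
Computing: 5^60 mod 71 = 1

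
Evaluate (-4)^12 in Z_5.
Using Fermat: (-4)^{4} ≡ 1 (mod 5). 12 ≡ 0 (mod 4). So (-4)^{12} ≡ (-4)^{0} ≡ 1 (mod 5)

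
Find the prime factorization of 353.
353

Divide by primes starting from smallest:
353 ÷ 353 = 1

353 = 353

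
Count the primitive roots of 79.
24

The number of primitive roots modulo p is φ(p-1) = φ(78)
φ(78) = 24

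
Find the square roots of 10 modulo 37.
The square roots of 10 mod 37 are 26 and 11. Verify: 26² = 676 ≡ 10 (mod 37)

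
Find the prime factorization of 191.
191

Divide by primes starting from smallest:
191 ÷ 191 = 1

191 = 191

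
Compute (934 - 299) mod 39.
11

(934 - 299) = 635
635 mod 39 = 11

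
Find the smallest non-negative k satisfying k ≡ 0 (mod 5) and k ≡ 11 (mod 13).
M = 5 × 13 = 65. M₁ = 13, y₁ ≡ 2 (mod 5). M₂ = 5, y₂ ≡ 8 (mod 13). k = 0×13×2 + 11×5×8 ≡ 50 (mod 65)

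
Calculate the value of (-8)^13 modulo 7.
Using Fermat: (-8)^{6} ≡ 1 (mod 7). 13 ≡ 1 (mod 6). So (-8)^{13} ≡ (-8)^{1} ≡ 6 (mod 7)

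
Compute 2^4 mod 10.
4 = 4 (binary 100). Repeated squaring mod 10: 2^1 ≡ 2; 2^2 ≡ 2² = 4 ≡ 4; 2^4 ≡ 4² = 16 ≡ 6. So 2^4 ≡ 6 (mod 10).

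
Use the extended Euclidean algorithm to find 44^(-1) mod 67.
Extended GCD: 44(32) + 67(-21) = 1. So 44^(-1) ≡ 32 ≡ 32 (mod 67). Verify: 44 × 32 = 1408 ≡ 1 (mod 67)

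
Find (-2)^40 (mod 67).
Using repeated squaring. (-2) ≡ 65 (mod 67). 40 = 32 + 8 (binary 101000). Repeated squaring mod 67: 65^1 ≡ 65; 65^2 ≡ 65² = 4225 ≡ 4; 65^4 ≡ 4² = 16 ≡ 16; 65^8 ≡ 16² = 256 ≡ 55; 65^16 ≡ 55² = 3025 ≡ 10; 65^32 ≡ 10² = 100 ≡ 33. Multiply: (-2)^40 ≡ 65^32 × 65^8 ≡ 33 × 55 (mod 67): 33 × 55 = 1815 ≡ 6. So (-2)^40 ≡ 6 (mod 67).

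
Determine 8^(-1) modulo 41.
8^(-1) ≡ 36 (mod 41). Verification: 8 × 36 = 288 ≡ 1 (mod 41)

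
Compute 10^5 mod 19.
5 = 4 + 1 (binary 101). Repeated squaring mod 19: 10^1 ≡ 10; 10^2 ≡ 10² = 100 ≡ 5; 10^4 ≡ 5² = 25 ≡ 6. Multiply: 10^5 = 10^4 × 10^1 ≡ 6 × 10 (mod 19): 6 × 10 = 60 ≡ 3. So 10^5 ≡ 3 (mod 19).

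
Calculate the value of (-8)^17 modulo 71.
Using repeated squaring. (-8) ≡ 63 (mod 71). 17 = 16 + 1 (binary 10001). Repeated squaring mod 71: 63^1 ≡ 63; 63^2 ≡ 63² = 3969 ≡ 64; 63^4 ≡ 64² = 4096 ≡ 49; 63^8 ≡ 49² = 2401 ≡ 58; 63^16 ≡ 58² = 3364 ≡ 27. Multiply: (-8)^17 ≡ 63^16 × 63^1 ≡ 27 × 63 (mod 71): 27 × 63 = 1701 ≡ 68. So (-8)^17 ≡ 68 (mod 71).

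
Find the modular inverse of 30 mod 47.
30^(-1) ≡ 11 (mod 47). Verification: 30 × 11 = 330 ≡ 1 (mod 47)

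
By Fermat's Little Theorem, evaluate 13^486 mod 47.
By Fermat: 13^{46} ≡ 1 (mod 47). 486 ≡ 26 (mod 46). So 13^{486} ≡ 13^{26} ≡ 12 (mod 47)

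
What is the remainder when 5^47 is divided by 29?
Using Fermat: 5^{28} ≡ 1 (mod 29). 47 ≡ 19 (mod 28). So 5^{47} ≡ 5^{19} ≡ 22 (mod 29)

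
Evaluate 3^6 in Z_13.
6 = 4 + 2 (binary 110). Repeated squaring mod 13: 3^1 ≡ 3; 3^2 ≡ 3² = 9 ≡ 9; 3^4 ≡ 9² = 81 ≡ 3. Multiply: 3^6 = 3^4 × 3^2 ≡ 3 × 9 (mod 13): 3 × 9 = 27 ≡ 1. So 3^6 ≡ 1 (mod 13).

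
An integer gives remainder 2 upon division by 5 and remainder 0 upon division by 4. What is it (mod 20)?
M = 5 × 4 = 20. M₁ = 4, y₁ ≡ 4 (mod 5). M₂ = 5, y₂ ≡ 1 (mod 4). z = 2×4×4 + 0×5×1 ≡ 12 (mod 20). The smallest positive such number is 12.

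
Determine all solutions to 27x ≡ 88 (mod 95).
49

Since gcd(27, 95) = 1 divides 88, a solution exists.
Multiply both sides by the inverse of 27 mod 95:
  27^(-1) mod 95 = 88
  x ≡ 88 × 88 ≡ 7744 ≡ 49 (mod 95)
Verification: 27 × 49 = 1323 = 13 × 95 + 88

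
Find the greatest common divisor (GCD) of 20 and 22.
2

Using the Euclidean algorithm:
20 = 0 × 22 + 20
22 = 1 × 20 + 2
20 = 10 × 2 + 0

GCD(20, 22) = 2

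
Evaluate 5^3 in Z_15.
3 = 2 + 1 (binary 11). Repeated squaring mod 15: 5^1 ≡ 5; 5^2 ≡ 5² = 25 ≡ 10. Multiply: 5^3 = 5^2 × 5^1 ≡ 10 × 5 (mod 15): 10 × 5 = 50 ≡ 5. So 5^3 ≡ 5 (mod 15).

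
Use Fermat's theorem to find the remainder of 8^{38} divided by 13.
12

By Fermat's Little Theorem, a^(p-1) ≡ 1 (mod p) for prime p and gcd(a, p) = 1
Here p = 13, so 8^12 ≡ 1 (mod 13)
We can reduce the exponent: 38 mod 12 = 2
So 8^38 ≡ 8^2 (mod 13)
Computing: 8^2 mod 13 = 12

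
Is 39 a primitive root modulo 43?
No

To verify, check if 39^(42/q) ≢ 1 (mod 43) for each prime divisor q of 42
Divisors of 42 = 42: [1, 2, 3, 6, 7, 14, 21, 42]
  39^(42/2) = 39^21 ≡ 42 (mod 43)
  39^(42/3) = 39^14 ≡ 1 (mod 43)
  39^(42/7) = 39^6 ≡ 11 (mod 43)
Conclusion: 39 is not a primitive root modulo 43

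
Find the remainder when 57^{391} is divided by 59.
By Fermat: 57^{58} ≡ 1 (mod 59). 391 = 6×58 + 43. So 57^{391} ≡ 57^{43} ≡ 41 (mod 59)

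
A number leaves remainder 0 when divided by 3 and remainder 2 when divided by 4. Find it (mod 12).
M = 3 × 4 = 12. M₁ = 4, y₁ ≡ 1 (mod 3). M₂ = 3, y₂ ≡ 3 (mod 4). n = 0×4×1 + 2×3×3 ≡ 6 (mod 12)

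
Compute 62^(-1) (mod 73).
53

Using Extended Euclidean Algorithm:
gcd(62, 73) = 1
Bezout coefficients: 62 × -20 + 73 × 17 = 1
So 62 × -20 ≡ 1 (mod 73)
The inverse is -20 mod 73 = 53
Verification: 62 × 53 = 3286 = 45 × 73 + 1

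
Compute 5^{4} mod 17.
13

Using successive squaring:
Binary expansion of 4: 100
Powers of 5 mod 17 (each is the square of the previous):
  5^1 ≡ 5 (mod 17)
  5^2 ≡ 5² = 25 ≡ 8 (mod 17)
  5^4 ≡ 8² = 64 ≡ 13 (mod 17)
4 is a power of 2, so 5^4 is the last square: ≡ 13 (mod 17)
Result: 5^4 ≡ 13 (mod 17)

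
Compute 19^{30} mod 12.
1

Using successive squaring:
Binary expansion of 30: 11110
Powers of 19 mod 12 (each is the square of the previous):
  19^1 ≡ 7 (mod 12)
  19^2 ≡ 7² = 49 ≡ 1 (mod 12)
  19^4 ≡ 1² = 1 ≡ 1 (mod 12)
  19^8 ≡ 1² = 1 ≡ 1 (mod 12)
  19^16 ≡ 1² = 1 ≡ 1 (mod 12)
30 = 16 + 8 + 4 + 2, so 19^30 = 19^16 × 19^8 × 19^4 × 19^2 ≡ 1 × 1 × 1 × 1 (mod 12)
Multiplying step by step:
  1 × 1 = 1 ≡ 1 (mod 12)
  1 × 1 = 1 ≡ 1 (mod 12)
  1 × 1 = 1 ≡ 1 (mod 12)
Result: 19^30 ≡ 1 (mod 12)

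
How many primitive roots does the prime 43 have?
Number of primitive roots mod 43 = φ(42) = 12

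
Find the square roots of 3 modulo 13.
The square roots of 3 mod 13 are 9 and 4. Verify: 9² = 81 ≡ 3 (mod 13)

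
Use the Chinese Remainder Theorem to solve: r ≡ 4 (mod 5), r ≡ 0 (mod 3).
M = 5 × 3 = 15. M₁ = 3, y₁ ≡ 2 (mod 5). M₂ = 5, y₂ ≡ 2 (mod 3). r = 4×3×2 + 0×5×2 ≡ 9 (mod 15)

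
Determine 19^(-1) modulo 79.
19^(-1) ≡ 25 (mod 79). Verification: 19 × 25 = 475 ≡ 1 (mod 79)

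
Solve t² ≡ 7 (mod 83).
The square roots of 7 mod 83 are 16 and 67. Verify: 16² = 256 ≡ 7 (mod 83)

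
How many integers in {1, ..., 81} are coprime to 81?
54

Prime factorization: 81 = 3^4
Using the formula φ(n) = n × Π(1 - 1/p) for each prime factor p:
φ(81) = 81 × (1 - 1/3)
φ(81) = 54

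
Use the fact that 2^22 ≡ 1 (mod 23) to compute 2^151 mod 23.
By Fermat: 2^{22} ≡ 1 (mod 23). 151 = 6×22 + 19. So 2^{151} ≡ 2^{19} ≡ 3 (mod 23)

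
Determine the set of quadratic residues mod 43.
QRs mod 43: {1, 4, 6, 9, 10, 11, 13, 14, 15, 16, 17, 21, 23, 24, 25, 31, 35, 36, 38, 40, 41}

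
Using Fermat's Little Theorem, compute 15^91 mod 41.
By Fermat: 15^{40} ≡ 1 (mod 41). 91 = 2×40 + 11. So 15^{91} ≡ 15^{11} ≡ 29 (mod 41)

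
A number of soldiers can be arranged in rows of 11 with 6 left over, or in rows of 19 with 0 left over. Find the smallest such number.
M = 11 × 19 = 209. M₁ = 19, y₁ ≡ 7 (mod 11). M₂ = 11, y₂ ≡ 7 (mod 19). k = 6×19×7 + 0×11×7 ≡ 171 (mod 209). The smallest positive such number is 171.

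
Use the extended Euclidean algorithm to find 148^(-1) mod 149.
Extended GCD: 148(-1) + 149(1) = 1. So 148^(-1) ≡ 148 ≡ 148 (mod 149). Verify: 148 × 148 = 21904 ≡ 1 (mod 149)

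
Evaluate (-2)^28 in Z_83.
Using repeated squaring. (-2) ≡ 81 (mod 83). 28 = 16 + 8 + 4 (binary 11100). Repeated squaring mod 83: 81^1 ≡ 81; 81^2 ≡ 81² = 6561 ≡ 4; 81^4 ≡ 4² = 16 ≡ 16; 81^8 ≡ 16² = 256 ≡ 7; 81^16 ≡ 7² = 49 ≡ 49. Multiply: (-2)^28 ≡ 81^16 × 81^8 × 81^4 ≡ 49 × 7 × 16 (mod 83): 49 × 7 = 343 ≡ 11; 11 × 16 = 176 ≡ 10. So (-2)^28 ≡ 10 (mod 83).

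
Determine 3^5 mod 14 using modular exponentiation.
5 = 4 + 1 (binary 101). Repeated squaring mod 14: 3^1 ≡ 3; 3^2 ≡ 3² = 9 ≡ 9; 3^4 ≡ 9² = 81 ≡ 11. Multiply: 3^5 = 3^4 × 3^1 ≡ 11 × 3 (mod 14): 11 × 3 = 33 ≡ 5. So 3^5 ≡ 5 (mod 14).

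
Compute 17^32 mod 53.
Using repeated squaring. 32 = 32 (binary 100000). Repeated squaring mod 53: 17^1 ≡ 17; 17^2 ≡ 17² = 289 ≡ 24; 17^4 ≡ 24² = 576 ≡ 46; 17^8 ≡ 46² = 2116 ≡ 49; 17^16 ≡ 49² = 2401 ≡ 16; 17^32 ≡ 16² = 256 ≡ 44. So 17^32 ≡ 44 (mod 53).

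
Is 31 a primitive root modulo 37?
No

To verify, check if 31^(36/q) ≢ 1 (mod 37) for each prime divisor q of 36
Divisors of 36 = 36: [1, 2, 3, 4, 6, 9, 12, 18, 36]
  31^(36/2) = 31^18 ≡ 36 (mod 37)
  31^(36/3) = 31^12 ≡ 1 (mod 37)
Conclusion: 31 is not a primitive root modulo 37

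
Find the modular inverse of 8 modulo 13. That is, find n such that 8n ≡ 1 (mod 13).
5

Using Extended Euclidean Algorithm:
gcd(8, 13) = 1
Bezout coefficients: 8 × 5 + 13 × -3 = 1
So 8 × 5 ≡ 1 (mod 13)
The inverse is 5 mod 13 = 5
Verification: 8 × 5 = 40 = 3 × 13 + 1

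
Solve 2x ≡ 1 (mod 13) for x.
2^(-1) ≡ 7 (mod 13). Verification: 2 × 7 = 14 ≡ 1 (mod 13)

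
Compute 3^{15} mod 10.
7

Using successive squaring:
Binary expansion of 15: 1111
Powers of 3 mod 10 (each is the square of the previous):
  3^1 ≡ 3 (mod 10)
  3^2 ≡ 3² = 9 ≡ 9 (mod 10)
  3^4 ≡ 9² = 81 ≡ 1 (mod 10)
  3^8 ≡ 1² = 1 ≡ 1 (mod 10)
15 = 8 + 4 + 2 + 1, so 3^15 = 3^8 × 3^4 × 3^2 × 3^1 ≡ 1 × 1 × 9 × 3 (mod 10)
Multiplying step by step:
  1 × 1 = 1 ≡ 1 (mod 10)
  1 × 9 = 9 ≡ 9 (mod 10)
  9 × 3 = 27 ≡ 7 (mod 10)
Result: 3^15 ≡ 7 (mod 10)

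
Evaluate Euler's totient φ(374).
160

Prime factorization: 374 = 2 × 11 × 17
Using the formula φ(n) = n × Π(1 - 1/p) for each prime factor p:
φ(374) = 374 × (1 - 1/2) × (1 - 1/11) × (1 - 1/17)
φ(374) = 160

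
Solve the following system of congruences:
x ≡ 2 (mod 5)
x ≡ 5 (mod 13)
57

Using the Chinese Remainder Theorem:
M = product of moduli = 65
For equation 1: M_1 = 13, 13 ≡ 3 (mod 5), inverse of 13 mod 5 is 2 (check: 3 × 2 = 6 ≡ 1 (mod 5))
For equation 2: M_2 = 5, 5 ≡ 5 (mod 13), inverse of 5 mod 13 is 8 (check: 5 × 8 = 40 ≡ 1 (mod 13))
Combine: x ≡ Σ r_i×M_i×(M_i⁻¹ mod m_i) = 2×13×2 + 5×5×8 = 52 + 200 = 252
252 mod 65 = 57
x ≡ 57 (mod 65)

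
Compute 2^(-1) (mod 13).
7

Using Extended Euclidean Algorithm:
gcd(2, 13) = 1
Bezout coefficients: 2 × -6 + 13 × 1 = 1
So 2 × -6 ≡ 1 (mod 13)
The inverse is -6 mod 13 = 7
Verification: 2 × 7 = 14 = 1 × 13 + 1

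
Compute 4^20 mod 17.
Using Fermat: 4^{16} ≡ 1 (mod 17). 20 ≡ 4 (mod 16). So 4^{20} ≡ 4^{4} ≡ 1 (mod 17)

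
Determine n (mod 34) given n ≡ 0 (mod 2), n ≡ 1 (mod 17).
18

Using the Chinese Remainder Theorem:
M = product of moduli = 34
For equation 1: M_1 = 17, 17 ≡ 1 (mod 2), inverse of 17 mod 2 is 1 (check: 1 × 1 = 1 ≡ 1 (mod 2))
For equation 2: M_2 = 2, 2 ≡ 2 (mod 17), inverse of 2 mod 17 is 9 (check: 2 × 9 = 18 ≡ 1 (mod 17))
Combine: n ≡ Σ r_i×M_i×(M_i⁻¹ mod m_i) = 0×17×1 + 1×2×9 = 0 + 18 = 18
18 mod 34 = 18
n ≡ 18 (mod 34)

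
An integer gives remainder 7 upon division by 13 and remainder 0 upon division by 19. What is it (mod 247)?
M = 13 × 19 = 247. M₁ = 19, y₁ ≡ 11 (mod 13). M₂ = 13, y₂ ≡ 3 (mod 19). r = 7×19×11 + 0×13×3 ≡ 228 (mod 247). The smallest positive such number is 228.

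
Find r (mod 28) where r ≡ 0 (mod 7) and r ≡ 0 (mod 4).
M = 7 × 4 = 28. M₁ = 4, y₁ ≡ 2 (mod 7). M₂ = 7, y₂ ≡ 3 (mod 4). r = 0×4×2 + 0×7×3 ≡ 0 (mod 28)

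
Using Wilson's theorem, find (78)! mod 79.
By Wilson's theorem, (78)! ≡ -1 ≡ 78 (mod 79)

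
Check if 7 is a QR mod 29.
By Euler's criterion: 7^{14} ≡ 1 (mod 29). Since this equals 1, 7 is a QR.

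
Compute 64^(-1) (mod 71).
10

Using Extended Euclidean Algorithm:
gcd(64, 71) = 1
Bezout coefficients: 64 × 10 + 71 × -9 = 1
So 64 × 10 ≡ 1 (mod 71)
The inverse is 10 mod 71 = 10
Verification: 64 × 10 = 640 = 9 × 71 + 1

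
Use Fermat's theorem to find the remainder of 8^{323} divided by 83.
39

By Fermat's Little Theorem, a^(p-1) ≡ 1 (mod p) for prime p and gcd(a, p) = 1
Here p = 83, so 8^82 ≡ 1 (mod 83)
We can reduce the exponent: 323 mod 82 = 77
So 8^323 ≡ 8^77 (mod 83)
Computing: 8^77 mod 83 = 39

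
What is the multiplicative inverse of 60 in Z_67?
60^(-1) ≡ 19 (mod 67). Verification: 60 × 19 = 1140 ≡ 1 (mod 67)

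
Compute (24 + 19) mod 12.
7

(24 + 19) = 43
43 mod 12 = 7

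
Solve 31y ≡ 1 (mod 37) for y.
6

Using Extended Euclidean Algorithm:
gcd(31, 37) = 1
Bezout coefficients: 31 × 6 + 37 × -5 = 1
So 31 × 6 ≡ 1 (mod 37)
The inverse is 6 mod 37 = 6
Verification: 31 × 6 = 186 = 5 × 37 + 1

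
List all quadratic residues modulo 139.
QRs mod 139: {1, 4, 5, 6, 7, 9, 11, 13, 16, 20, 24, 25, 28, 29, 30, 31, 34, 35, 36, 37, 38, 41, 42, 44, 45, 46, 47, 49, 51, 52, 54, 55, 57, 63, 64, 65, 66, 67, 69, 71, 77, 78, 79, 80, 81, 83, 86, 89, 91, 96, 99, 100, 106, 107, 112, 113, 116, 117, 118, 120, 121, 122, 124, 125, 127, 129, 131, 136, 137}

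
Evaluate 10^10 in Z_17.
10 = 8 + 2 (binary 1010). Repeated squaring mod 17: 10^1 ≡ 10; 10^2 ≡ 10² = 100 ≡ 15; 10^4 ≡ 15² = 225 ≡ 4; 10^8 ≡ 4² = 16 ≡ 16. Multiply: 10^10 = 10^8 × 10^2 ≡ 16 × 15 (mod 17): 16 × 15 = 240 ≡ 2. So 10^10 ≡ 2 (mod 17).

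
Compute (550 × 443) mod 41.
28

(550 × 443) = 243650
243650 mod 41 = 28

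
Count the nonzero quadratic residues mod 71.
For prime 71, there are (p-1)/2 = (71-1)/2 = 35 quadratic residues (excluding 0).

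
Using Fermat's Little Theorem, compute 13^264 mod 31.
By Fermat: 13^{30} ≡ 1 (mod 31). 264 = 8×30 + 24. So 13^{264} ≡ 13^{24} ≡ 2 (mod 31)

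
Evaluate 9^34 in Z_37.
Using repeated squaring. 34 = 32 + 2 (binary 100010). Repeated squaring mod 37: 9^1 ≡ 9; 9^2 ≡ 9² = 81 ≡ 7; 9^4 ≡ 7² = 49 ≡ 12; 9^8 ≡ 12² = 144 ≡ 33; 9^16 ≡ 33² = 1089 ≡ 16; 9^32 ≡ 16² = 256 ≡ 34. Multiply: 9^34 = 9^32 × 9^2 ≡ 34 × 7 (mod 37): 34 × 7 = 238 ≡ 16. So 9^34 ≡ 16 (mod 37).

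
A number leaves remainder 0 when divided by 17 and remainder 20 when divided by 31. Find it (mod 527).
M = 17 × 31 = 527. M₁ = 31, y₁ ≡ 11 (mod 17). M₂ = 17, y₂ ≡ 11 (mod 31). r = 0×31×11 + 20×17×11 ≡ 51 (mod 527)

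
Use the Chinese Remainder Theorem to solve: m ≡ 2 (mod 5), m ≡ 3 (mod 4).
M = 5 × 4 = 20. M₁ = 4, y₁ ≡ 4 (mod 5). M₂ = 5, y₂ ≡ 1 (mod 4). m = 2×4×4 + 3×5×1 ≡ 7 (mod 20)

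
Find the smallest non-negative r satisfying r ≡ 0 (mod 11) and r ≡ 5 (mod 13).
M = 11 × 13 = 143. M₁ = 13, y₁ ≡ 6 (mod 11). M₂ = 11, y₂ ≡ 6 (mod 13). r = 0×13×6 + 5×11×6 ≡ 44 (mod 143)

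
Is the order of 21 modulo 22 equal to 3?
No, the actual order is 2, not 3.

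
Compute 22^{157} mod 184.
160

Using successive squaring:
Binary expansion of 157: 10011101
Powers of 22 mod 184 (each is the square of the previous):
  22^1 ≡ 22 (mod 184)
  22^2 ≡ 22² = 484 ≡ 116 (mod 184)
  22^4 ≡ 116² = 13456 ≡ 24 (mod 184)
  22^8 ≡ 24² = 576 ≡ 24 (mod 184)
  22^16 ≡ 24² = 576 ≡ 24 (mod 184)
  22^32 ≡ 24² = 576 ≡ 24 (mod 184)
  22^64 ≡ 24² = 576 ≡ 24 (mod 184)
  22^128 ≡ 24² = 576 ≡ 24 (mod 184)
157 = 128 + 16 + 8 + 4 + 1, so 22^157 = 22^128 × 22^16 × 22^8 × 22^4 × 22^1 ≡ 24 × 24 × 24 × 24 × 22 (mod 184)
Multiplying step by step:
  24 × 24 = 576 ≡ 24 (mod 184)
  24 × 24 = 576 ≡ 24 (mod 184)
  24 × 24 = 576 ≡ 24 (mod 184)
  24 × 22 = 528 ≡ 160 (mod 184)
Result: 22^157 ≡ 160 (mod 184)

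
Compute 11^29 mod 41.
Using repeated squaring. 29 = 16 + 8 + 4 + 1 (binary 11101). Repeated squaring mod 41: 11^1 ≡ 11; 11^2 ≡ 11² = 121 ≡ 39; 11^4 ≡ 39² = 1521 ≡ 4; 11^8 ≡ 4² = 16 ≡ 16; 11^16 ≡ 16² = 256 ≡ 10. Multiply: 11^29 = 11^16 × 11^8 × 11^4 × 11^1 ≡ 10 × 16 × 4 × 11 (mod 41): 10 × 16 = 160 ≡ 37; 37 × 4 = 148 ≡ 25; 25 × 11 = 275 ≡ 29. So 11^29 ≡ 29 (mod 41).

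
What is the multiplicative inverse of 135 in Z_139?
135^(-1) ≡ 104 (mod 139). Verification: 135 × 104 = 14040 ≡ 1 (mod 139)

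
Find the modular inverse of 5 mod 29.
5^(-1) ≡ 6 (mod 29). Verification: 5 × 6 = 30 ≡ 1 (mod 29)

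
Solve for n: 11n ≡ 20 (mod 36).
28

Since gcd(11, 36) = 1 divides 20, a solution exists.
Multiply both sides by the inverse of 11 mod 36:
  11^(-1) mod 36 = 23
  x ≡ 23 × 20 ≡ 460 ≡ 28 (mod 36)
Verification: 11 × 28 = 308 = 8 × 36 + 20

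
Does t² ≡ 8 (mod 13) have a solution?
By Euler's criterion: 8^{6} ≡ 12 (mod 13). Since this equals -1 (≡ 12), 8 is not a QR.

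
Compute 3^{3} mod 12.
3

Using successive squaring:
Binary expansion of 3: 11
Powers of 3 mod 12 (each is the square of the previous):
  3^1 ≡ 3 (mod 12)
  3^2 ≡ 3² = 9 ≡ 9 (mod 12)
3 = 2 + 1, so 3^3 = 3^2 × 3^1 ≡ 9 × 3 (mod 12)
Multiplying step by step:
  9 × 3 = 27 ≡ 3 (mod 12)
Result: 3^3 ≡ 3 (mod 12)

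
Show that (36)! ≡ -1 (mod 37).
(36)! mod 37 = 36. Since this equals -1 (mod 37), Wilson confirms 37 is prime.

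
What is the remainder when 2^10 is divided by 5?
10 = 8 + 2 (binary 1010). Repeated squaring mod 5: 2^1 ≡ 2; 2^2 ≡ 2² = 4 ≡ 4; 2^4 ≡ 4² = 16 ≡ 1; 2^8 ≡ 1² = 1 ≡ 1. Multiply: 2^10 = 2^8 × 2^2 ≡ 1 × 4 (mod 5): 1 × 4 = 4 ≡ 4. So 2^10 ≡ 4 (mod 5).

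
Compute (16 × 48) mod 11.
9

(16 × 48) = 768
768 mod 11 = 9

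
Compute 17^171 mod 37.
Using Fermat: 17^{36} ≡ 1 (mod 37). 171 ≡ 27 (mod 36). So 17^{171} ≡ 17^{27} ≡ 31 (mod 37)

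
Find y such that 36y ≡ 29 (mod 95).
14

Since gcd(36, 95) = 1 divides 29, a solution exists.
Multiply both sides by the inverse of 36 mod 95:
  36^(-1) mod 95 = 66
  x ≡ 66 × 29 ≡ 1914 ≡ 14 (mod 95)
Verification: 36 × 14 = 504 = 5 × 95 + 29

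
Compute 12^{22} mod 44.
12

Using successive squaring:
Binary expansion of 22: 10110
Powers of 12 mod 44 (each is the square of the previous):
  12^1 ≡ 12 (mod 44)
  12^2 ≡ 12² = 144 ≡ 12 (mod 44)
  12^4 ≡ 12² = 144 ≡ 12 (mod 44)
  12^8 ≡ 12² = 144 ≡ 12 (mod 44)
  12^16 ≡ 12² = 144 ≡ 12 (mod 44)
22 = 16 + 4 + 2, so 12^22 = 12^16 × 12^4 × 12^2 ≡ 12 × 12 × 12 (mod 44)
Multiplying step by step:
  12 × 12 = 144 ≡ 12 (mod 44)
  12 × 12 = 144 ≡ 12 (mod 44)
Result: 12^22 ≡ 12 (mod 44)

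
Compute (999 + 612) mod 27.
18

(999 + 612) = 1611
1611 mod 27 = 18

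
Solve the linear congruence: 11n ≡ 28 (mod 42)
14

Since gcd(11, 42) = 1 divides 28, a solution exists.
Multiply both sides by the inverse of 11 mod 42:
  11^(-1) mod 42 = 23
  x ≡ 23 × 28 ≡ 644 ≡ 14 (mod 42)
Verification: 11 × 14 = 154 = 3 × 42 + 28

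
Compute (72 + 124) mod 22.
20

(72 + 124) = 196
196 mod 22 = 20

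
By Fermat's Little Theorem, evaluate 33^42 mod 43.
By Fermat's Little Theorem, 33^{42} ≡ 1 (mod 43) since 43 is prime and gcd(33, 43) = 1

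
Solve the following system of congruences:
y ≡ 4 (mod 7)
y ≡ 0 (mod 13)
39

Using the Chinese Remainder Theorem:
M = product of moduli = 91
For equation 1: M_1 = 13, 13 ≡ 6 (mod 7), inverse of 13 mod 7 is 6 (check: 6 × 6 = 36 ≡ 1 (mod 7))
For equation 2: M_2 = 7, 7 ≡ 7 (mod 13), inverse of 7 mod 13 is 2 (check: 7 × 2 = 14 ≡ 1 (mod 13))
Combine: y ≡ Σ r_i×M_i×(M_i⁻¹ mod m_i) = 4×13×6 + 0×7×2 = 312 + 0 = 312
312 mod 91 = 39
y ≡ 39 (mod 91)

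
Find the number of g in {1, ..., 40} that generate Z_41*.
Number of primitive roots mod 41 = φ(40) = 16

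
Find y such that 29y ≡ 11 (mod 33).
22

Since gcd(29, 33) = 1 divides 11, a solution exists.
Multiply both sides by the inverse of 29 mod 33:
  29^(-1) mod 33 = 8
  x ≡ 8 × 11 ≡ 88 ≡ 22 (mod 33)
Verification: 29 × 22 = 638 = 19 × 33 + 11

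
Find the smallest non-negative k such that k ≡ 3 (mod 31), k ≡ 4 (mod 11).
158

Using the Chinese Remainder Theorem:
M = product of moduli = 341
For equation 1: M_1 = 11, 11 ≡ 11 (mod 31), inverse of 11 mod 31 is 17 (check: 11 × 17 = 187 ≡ 1 (mod 31))
For equation 2: M_2 = 31, 31 ≡ 9 (mod 11), inverse of 31 mod 11 is 5 (check: 9 × 5 = 45 ≡ 1 (mod 11))
Combine: k ≡ Σ r_i×M_i×(M_i⁻¹ mod m_i) = 3×11×17 + 4×31×5 = 561 + 620 = 1181
1181 mod 341 = 158
k ≡ 158 (mod 341)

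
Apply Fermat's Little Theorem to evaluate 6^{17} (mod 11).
8

By Fermat's Little Theorem, a^(p-1) ≡ 1 (mod p) for prime p and gcd(a, p) = 1
Here p = 11, so 6^10 ≡ 1 (mod 11)
We can reduce the exponent: 17 mod 10 = 7
So 6^17 ≡ 6^7 (mod 11)
Computing: 6^7 mod 11 = 8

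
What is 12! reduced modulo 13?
By Wilson's theorem, (12)! ≡ -1 ≡ 12 (mod 13)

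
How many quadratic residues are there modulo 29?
For prime 29, there are (p-1)/2 = (29-1)/2 = 14 quadratic residues (excluding 0).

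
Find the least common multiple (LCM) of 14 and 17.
238

First find GCD(14, 17) using the Euclidean algorithm:
14 = 0 × 17 + 14
17 = 1 × 14 + 3
14 = 4 × 3 + 2
3 = 1 × 2 + 1
2 = 2 × 1 + 0
GCD(14, 17) = 1

LCM formula: LCM(a, b) = (a × b) / GCD(a, b)
LCM(14, 17) = (14 × 17) / 1
LCM(14, 17) = 238 / 1
LCM(14, 17) = 238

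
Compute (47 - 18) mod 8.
5

(47 - 18) = 29
29 mod 8 = 5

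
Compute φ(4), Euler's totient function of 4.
2

Prime factorization: 4 = 2^2
Using the formula φ(n) = n × Π(1 - 1/p) for each prime factor p:
φ(4) = 4 × (1 - 1/2)
φ(4) = 2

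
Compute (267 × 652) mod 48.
36

(267 × 652) = 174084
174084 mod 48 = 36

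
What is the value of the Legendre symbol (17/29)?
(17/29) = 17^{14} mod 29 = -1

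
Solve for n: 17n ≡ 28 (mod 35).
14

Since gcd(17, 35) = 1 divides 28, a solution exists.
Multiply both sides by the inverse of 17 mod 35:
  17^(-1) mod 35 = 33
  x ≡ 33 × 28 ≡ 924 ≡ 14 (mod 35)
Verification: 17 × 14 = 238 = 6 × 35 + 28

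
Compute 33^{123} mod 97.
47

Using successive squaring:
Binary expansion of 123: 1111011
Powers of 33 mod 97 (each is the square of the previous):
  33^1 ≡ 33 (mod 97)
  33^2 ≡ 33² = 1089 ≡ 22 (mod 97)
  33^4 ≡ 22² = 484 ≡ 96 (mod 97)
  33^8 ≡ 96² = 9216 ≡ 1 (mod 97)
  33^16 ≡ 1² = 1 ≡ 1 (mod 97)
  33^32 ≡ 1² = 1 ≡ 1 (mod 97)
  33^64 ≡ 1² = 1 ≡ 1 (mod 97)
123 = 64 + 32 + 16 + 8 + 2 + 1, so 33^123 = 33^64 × 33^32 × 33^16 × 33^8 × 33^2 × 33^1 ≡ 1 × 1 × 1 × 1 × 22 × 33 (mod 97)
Multiplying step by step:
  1 × 1 = 1 ≡ 1 (mod 97)
  1 × 1 = 1 ≡ 1 (mod 97)
  1 × 1 = 1 ≡ 1 (mod 97)
  1 × 22 = 22 ≡ 22 (mod 97)
  22 × 33 = 726 ≡ 47 (mod 97)
Result: 33^123 ≡ 47 (mod 97)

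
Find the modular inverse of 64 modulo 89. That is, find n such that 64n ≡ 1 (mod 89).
32

Using Extended Euclidean Algorithm:
gcd(64, 89) = 1
Bezout coefficients: 64 × 32 + 89 × -23 = 1
So 64 × 32 ≡ 1 (mod 89)
The inverse is 32 mod 89 = 32
Verification: 64 × 32 = 2048 = 23 × 89 + 1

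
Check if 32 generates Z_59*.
p - 1 = 58 has prime divisors 2, 29. Check 32^(58/q) mod 59 for each: 32^(58/2) = 32^29 ≡ 58, 32^(58/29) = 32^2 ≡ 21 (mod 59). None of these is 1, so 32 has order 58 = φ(59), so it is a primitive root mod 59.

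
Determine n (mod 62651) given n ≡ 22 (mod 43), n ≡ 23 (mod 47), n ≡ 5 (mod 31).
31842

Using the Chinese Remainder Theorem:
M = product of moduli = 62651
For equation 1: M_1 = 1457, 1457 ≡ 38 (mod 43), inverse of 1457 mod 43 is 17 (check: 38 × 17 = 646 ≡ 1 (mod 43))
For equation 2: M_2 = 1333, 1333 ≡ 17 (mod 47), inverse of 1333 mod 47 is 36 (check: 17 × 36 = 612 ≡ 1 (mod 47))
For equation 3: M_3 = 2021, 2021 ≡ 6 (mod 31), inverse of 2021 mod 31 is 26 (check: 6 × 26 = 156 ≡ 1 (mod 31))
Combine: n ≡ Σ r_i×M_i×(M_i⁻¹ mod m_i) = 22×1457×17 + 23×1333×36 + 5×2021×26 = 544918 + 1103724 + 262730 = 1911372
1911372 mod 62651 = 31842
n ≡ 31842 (mod 62651)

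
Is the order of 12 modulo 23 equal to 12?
No, the actual order is 11, not 12.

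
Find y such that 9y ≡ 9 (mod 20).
1

Since gcd(9, 20) = 1 divides 9, a solution exists.
Multiply both sides by the inverse of 9 mod 20:
  9^(-1) mod 20 = 9
  x ≡ 9 × 9 ≡ 81 ≡ 1 (mod 20)
Verification: 9 × 1 = 9 = 0 × 20 + 9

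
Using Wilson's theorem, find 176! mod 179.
(178)! = (176)! × (177) × (178) ≡ -1 (mod 179). So (176)! ≡ -1 × [(178)(177)]^(-1) ≡ 89 (mod 179)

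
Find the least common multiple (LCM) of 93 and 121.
11253

First find GCD(93, 121) using the Euclidean algorithm:
93 = 0 × 121 + 93
121 = 1 × 93 + 28
93 = 3 × 28 + 9
28 = 3 × 9 + 1
9 = 9 × 1 + 0
GCD(93, 121) = 1

LCM formula: LCM(a, b) = (a × b) / GCD(a, b)
LCM(93, 121) = (93 × 121) / 1
LCM(93, 121) = 11253 / 1
LCM(93, 121) = 11253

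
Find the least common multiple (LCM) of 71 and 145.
10295

First find GCD(71, 145) using the Euclidean algorithm:
71 = 0 × 145 + 71
145 = 2 × 71 + 3
71 = 23 × 3 + 2
3 = 1 × 2 + 1
2 = 2 × 1 + 0
GCD(71, 145) = 1

LCM formula: LCM(a, b) = (a × b) / GCD(a, b)
LCM(71, 145) = (71 × 145) / 1
LCM(71, 145) = 10295 / 1
LCM(71, 145) = 10295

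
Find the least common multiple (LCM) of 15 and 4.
60

First find GCD(15, 4) using the Euclidean algorithm:
15 = 3 × 4 + 3
4 = 1 × 3 + 1
3 = 3 × 1 + 0
GCD(15, 4) = 1

LCM formula: LCM(a, b) = (a × b) / GCD(a, b)
LCM(15, 4) = (15 × 4) / 1
LCM(15, 4) = 60 / 1
LCM(15, 4) = 60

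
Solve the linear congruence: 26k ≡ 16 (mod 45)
11

Since gcd(26, 45) = 1 divides 16, a solution exists.
Multiply both sides by the inverse of 26 mod 45:
  26^(-1) mod 45 = 26
  x ≡ 26 × 16 ≡ 416 ≡ 11 (mod 45)
Verification: 26 × 11 = 286 = 6 × 45 + 16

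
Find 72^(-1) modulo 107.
55

Using Extended Euclidean Algorithm:
gcd(72, 107) = 1
Bezout coefficients: 72 × -52 + 107 × 35 = 1
So 72 × -52 ≡ 1 (mod 107)
The inverse is -52 mod 107 = 55
Verification: 72 × 55 = 3960 = 37 × 107 + 1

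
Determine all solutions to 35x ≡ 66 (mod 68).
66

Since gcd(35, 68) = 1 divides 66, a solution exists.
Multiply both sides by the inverse of 35 mod 68:
  35^(-1) mod 68 = 35
  x ≡ 35 × 66 ≡ 2310 ≡ 66 (mod 68)
Verification: 35 × 66 = 2310 = 33 × 68 + 66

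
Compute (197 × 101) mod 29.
3

(197 × 101) = 19897
19897 mod 29 = 3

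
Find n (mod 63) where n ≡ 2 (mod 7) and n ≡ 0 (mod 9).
M = 7 × 9 = 63. M₁ = 9, y₁ ≡ 4 (mod 7). M₂ = 7, y₂ ≡ 4 (mod 9). n = 2×9×4 + 0×7×4 ≡ 9 (mod 63)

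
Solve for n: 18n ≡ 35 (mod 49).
21

Since gcd(18, 49) = 1 divides 35, a solution exists.
Multiply both sides by the inverse of 18 mod 49:
  18^(-1) mod 49 = 30
  x ≡ 30 × 35 ≡ 1050 ≡ 21 (mod 49)
Verification: 18 × 21 = 378 = 7 × 49 + 35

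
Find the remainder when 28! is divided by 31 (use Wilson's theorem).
(30)! = (28)! × (29) × (30) ≡ -1 (mod 31). So (28)! ≡ -1 × [(30)(29)]^(-1) ≡ 15 (mod 31)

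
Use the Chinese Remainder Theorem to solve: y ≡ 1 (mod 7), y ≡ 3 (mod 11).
36

Using the Chinese Remainder Theorem:
M = product of moduli = 77
For equation 1: M_1 = 11, 11 ≡ 4 (mod 7), inverse of 11 mod 7 is 2 (check: 4 × 2 = 8 ≡ 1 (mod 7))
For equation 2: M_2 = 7, 7 ≡ 7 (mod 11), inverse of 7 mod 11 is 8 (check: 7 × 8 = 56 ≡ 1 (mod 11))
Combine: y ≡ Σ r_i×M_i×(M_i⁻¹ mod m_i) = 1×11×2 + 3×7×8 = 22 + 168 = 190
190 mod 77 = 36
y ≡ 36 (mod 77)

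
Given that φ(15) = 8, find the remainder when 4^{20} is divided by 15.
By Euler: 4^{8} ≡ 1 (mod 15) since gcd(4, 15) = 1. 20 = 2×8 + 4. So 4^{20} ≡ 4^{4} ≡ 1 (mod 15)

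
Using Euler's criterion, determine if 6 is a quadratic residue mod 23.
By Euler's criterion: 6^{11} ≡ 1 (mod 23). Since this equals 1, 6 is a QR.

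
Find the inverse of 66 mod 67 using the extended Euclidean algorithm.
Extended GCD: 66(-1) + 67(1) = 1. So 66^(-1) ≡ 66 ≡ 66 (mod 67). Verify: 66 × 66 = 4356 ≡ 1 (mod 67)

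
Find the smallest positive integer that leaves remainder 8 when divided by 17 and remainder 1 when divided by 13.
M = 17 × 13 = 221. M₁ = 13, y₁ ≡ 4 (mod 17). M₂ = 17, y₂ ≡ 10 (mod 13). x = 8×13×4 + 1×17×10 ≡ 144 (mod 221). The smallest positive such number is 144.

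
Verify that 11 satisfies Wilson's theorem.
(10)! mod 11 = 10. Since this equals -1 (mod 11), Wilson confirms 11 is prime.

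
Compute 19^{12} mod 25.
11

Using successive squaring:
Binary expansion of 12: 1100
Powers of 19 mod 25 (each is the square of the previous):
  19^1 ≡ 19 (mod 25)
  19^2 ≡ 19² = 361 ≡ 11 (mod 25)
  19^4 ≡ 11² = 121 ≡ 21 (mod 25)
  19^8 ≡ 21² = 441 ≡ 16 (mod 25)
12 = 8 + 4, so 19^12 = 19^8 × 19^4 ≡ 16 × 21 (mod 25)
Multiplying step by step:
  16 × 21 = 336 ≡ 11 (mod 25)
Result: 19^12 ≡ 11 (mod 25)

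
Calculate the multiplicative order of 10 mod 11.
Powers of 10 mod 11: 10^1≡10, 10^2≡1. Order = 2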